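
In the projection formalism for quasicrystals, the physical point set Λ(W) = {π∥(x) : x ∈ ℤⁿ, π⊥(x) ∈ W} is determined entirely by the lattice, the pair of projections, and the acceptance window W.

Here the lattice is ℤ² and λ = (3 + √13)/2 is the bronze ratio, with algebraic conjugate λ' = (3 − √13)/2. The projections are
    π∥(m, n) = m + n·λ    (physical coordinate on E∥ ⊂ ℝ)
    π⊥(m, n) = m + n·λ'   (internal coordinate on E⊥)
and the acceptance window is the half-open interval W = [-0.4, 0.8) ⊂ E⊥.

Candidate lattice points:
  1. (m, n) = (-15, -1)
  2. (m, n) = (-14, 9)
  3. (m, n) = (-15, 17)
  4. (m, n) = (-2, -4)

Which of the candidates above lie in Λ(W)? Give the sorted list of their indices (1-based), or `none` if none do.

λ' = (3−√13)/2 ≈ -0.3028.
#1 (-15,-1): internal coord -15 + (-1)·λ' = -14.6972; -14.6972 ∉ [-0.4, 0.8) → out
#2 (-14,9): internal coord -14 + (9)·λ' = -16.7250; -16.7250 ∉ [-0.4, 0.8) → out
#3 (-15,17): internal coord -15 + (17)·λ' = -20.1472; -20.1472 ∉ [-0.4, 0.8) → out
#4 (-2,-4): internal coord -2 + (-4)·λ' = -0.7889; -0.7889 ∉ [-0.4, 0.8) → out

none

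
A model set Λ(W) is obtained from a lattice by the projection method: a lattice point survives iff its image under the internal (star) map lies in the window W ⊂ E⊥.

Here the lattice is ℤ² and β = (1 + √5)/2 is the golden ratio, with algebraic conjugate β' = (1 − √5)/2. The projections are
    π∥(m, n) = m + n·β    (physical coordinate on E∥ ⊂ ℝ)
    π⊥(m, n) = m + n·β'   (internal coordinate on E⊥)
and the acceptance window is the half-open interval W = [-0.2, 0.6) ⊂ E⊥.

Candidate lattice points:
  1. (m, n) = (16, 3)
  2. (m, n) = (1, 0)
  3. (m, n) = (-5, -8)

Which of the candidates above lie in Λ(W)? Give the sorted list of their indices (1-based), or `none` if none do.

3

β' = (1−√5)/2 ≈ -0.6180.
candidate 1: (m,n)=(16,3) → π∥ = 16+3·β ≈ 20.8541, π⊥ = 16+3·β' ≈ 14.1459 ∉ [-0.2, 0.6) ⇒ out
candidate 2: (m,n)=(1,0) → π∥ = 1+0·β ≈ 1.0000, π⊥ = 1+0·β' ≈ 1.0000 ∉ [-0.2, 0.6) ⇒ out
candidate 3: (m,n)=(-5,-8) → π∥ = -5-8·β ≈ -17.9443, π⊥ = -5-8·β' ≈ -0.0557 ∈ [-0.2, 0.6) ⇒ IN Λ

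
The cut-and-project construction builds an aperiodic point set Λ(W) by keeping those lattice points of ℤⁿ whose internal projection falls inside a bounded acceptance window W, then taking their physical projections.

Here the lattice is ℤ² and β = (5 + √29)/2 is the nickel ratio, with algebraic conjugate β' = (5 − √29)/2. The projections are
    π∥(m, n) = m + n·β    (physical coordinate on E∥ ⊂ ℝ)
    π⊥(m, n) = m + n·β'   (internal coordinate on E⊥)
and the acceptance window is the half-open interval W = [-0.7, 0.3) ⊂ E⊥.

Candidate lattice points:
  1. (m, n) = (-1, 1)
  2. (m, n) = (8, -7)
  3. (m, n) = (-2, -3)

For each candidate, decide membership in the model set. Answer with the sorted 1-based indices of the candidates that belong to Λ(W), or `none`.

β' = (5−√29)/2 ≈ -0.19258.
candidate 1: (m,n)=(-1,1) → π∥ = -1+1·β ≈ 4.19258, π⊥ = -1+1·β' ≈ -1.19258 ∉ [-0.7, 0.3) ⇒ out
candidate 2: (m,n)=(8,-7) → π∥ = 8-7·β ≈ -28.34808, π⊥ = 8-7·β' ≈ 9.34808 ∉ [-0.7, 0.3) ⇒ out
candidate 3: (m,n)=(-2,-3) → π∥ = -2-3·β ≈ -17.57775, π⊥ = -2-3·β' ≈ -1.42225 ∉ [-0.7, 0.3) ⇒ out

none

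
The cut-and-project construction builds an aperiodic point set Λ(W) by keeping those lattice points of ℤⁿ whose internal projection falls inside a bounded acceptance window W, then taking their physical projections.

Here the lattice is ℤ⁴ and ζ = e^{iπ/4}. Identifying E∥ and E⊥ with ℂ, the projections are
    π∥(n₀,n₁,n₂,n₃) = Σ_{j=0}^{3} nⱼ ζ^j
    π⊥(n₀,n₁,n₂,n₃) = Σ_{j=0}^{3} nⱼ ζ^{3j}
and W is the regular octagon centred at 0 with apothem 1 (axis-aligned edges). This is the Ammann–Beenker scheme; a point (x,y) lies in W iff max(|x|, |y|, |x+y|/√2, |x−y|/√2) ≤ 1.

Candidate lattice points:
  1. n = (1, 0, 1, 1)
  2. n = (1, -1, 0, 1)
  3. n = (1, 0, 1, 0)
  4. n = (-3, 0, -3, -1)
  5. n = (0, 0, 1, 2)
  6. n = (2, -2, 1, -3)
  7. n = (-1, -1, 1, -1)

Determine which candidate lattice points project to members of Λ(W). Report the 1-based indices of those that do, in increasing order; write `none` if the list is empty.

Internal map: ζ^{3j} for j=0..3 gives (1,0), (−√2/2,√2/2), (0,−1), (√2/2,√2/2).
#1 (1, 0, 1, 1): internal (1.70711, -0.29289); octagon support 1.70711 vs apothem 1 → ∉ W
#2 (1, -1, 0, 1): internal (2.41421, 0.00000); octagon support 2.41421 vs apothem 1 → ∉ W
#3 (1, 0, 1, 0): internal (1.00000, -1.00000); octagon support 1.41421 vs apothem 1 → ∉ W
#4 (-3, 0, -3, -1): internal (-3.70711, 2.29289); octagon support 4.24264 vs apothem 1 → ∉ W
#5 (0, 0, 1, 2): internal (1.41421, 0.41421); octagon support 1.41421 vs apothem 1 → ∉ W
#6 (2, -2, 1, -3): internal (1.29289, -4.53553); octagon support 4.53553 vs apothem 1 → ∉ W
#7 (-1, -1, 1, -1): internal (-1.00000, -2.41421); octagon support 2.41421 vs apothem 1 → ∉ W

none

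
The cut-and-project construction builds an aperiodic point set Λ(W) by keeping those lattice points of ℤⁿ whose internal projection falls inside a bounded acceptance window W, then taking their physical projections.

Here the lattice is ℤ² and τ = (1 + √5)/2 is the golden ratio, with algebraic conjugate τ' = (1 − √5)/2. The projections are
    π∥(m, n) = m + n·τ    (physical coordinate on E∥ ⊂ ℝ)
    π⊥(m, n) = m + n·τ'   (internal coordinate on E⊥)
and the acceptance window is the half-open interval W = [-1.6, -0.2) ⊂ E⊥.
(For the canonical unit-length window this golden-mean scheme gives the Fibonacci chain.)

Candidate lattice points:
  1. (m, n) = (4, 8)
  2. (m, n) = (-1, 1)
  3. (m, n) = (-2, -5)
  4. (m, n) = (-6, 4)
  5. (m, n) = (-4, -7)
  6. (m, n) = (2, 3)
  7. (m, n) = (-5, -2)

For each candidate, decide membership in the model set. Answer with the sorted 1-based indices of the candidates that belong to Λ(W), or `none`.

1

Compute τ' = (1−√5)/2 = -0.61803, so π⊥(m,n) = m -0.61803·n.
[1] lift (4,8): star map gives -0.94427; window check -1.6 ≤ -0.94427 < -0.2 is true → IN Λ
[2] lift (-1,1): star map gives -1.61803; window check -1.6 ≤ -1.61803 < -0.2 is false → out
[3] lift (-2,-5): star map gives 1.09017; window check -1.6 ≤ 1.09017 < -0.2 is false → out
[4] lift (-6,4): star map gives -8.47214; window check -1.6 ≤ -8.47214 < -0.2 is false → out
[5] lift (-4,-7): star map gives 0.32624; window check -1.6 ≤ 0.32624 < -0.2 is false → out
[6] lift (2,3): star map gives 0.14590; window check -1.6 ≤ 0.14590 < -0.2 is false → out
[7] lift (-5,-2): star map gives -3.76393; window check -1.6 ≤ -3.76393 < -0.2 is false → out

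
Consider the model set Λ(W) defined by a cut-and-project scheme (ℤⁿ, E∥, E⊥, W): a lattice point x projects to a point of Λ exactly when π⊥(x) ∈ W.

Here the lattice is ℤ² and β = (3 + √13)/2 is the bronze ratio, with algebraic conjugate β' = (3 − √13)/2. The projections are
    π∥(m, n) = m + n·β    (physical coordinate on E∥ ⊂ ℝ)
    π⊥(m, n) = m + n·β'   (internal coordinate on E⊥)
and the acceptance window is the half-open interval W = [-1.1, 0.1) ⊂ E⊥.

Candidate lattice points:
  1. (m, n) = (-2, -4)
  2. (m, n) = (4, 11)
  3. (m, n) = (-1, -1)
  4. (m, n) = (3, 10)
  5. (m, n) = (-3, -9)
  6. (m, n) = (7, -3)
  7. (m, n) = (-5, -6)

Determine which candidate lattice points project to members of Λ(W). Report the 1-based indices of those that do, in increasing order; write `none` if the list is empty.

Compute β' = (3−√13)/2 = -0.3028, so π⊥(m,n) = m -0.3028·n.
#1 (-2,-4): internal coord -2 + (-4)·β' = -0.7889; -0.7889 ∈ [-1.1, 0.1) → IN Λ
#2 (4,11): internal coord 4 + (11)·β' = +0.6695; +0.6695 ∉ [-1.1, 0.1) → out
#3 (-1,-1): internal coord -1 + (-1)·β' = -0.6972; -0.6972 ∈ [-1.1, 0.1) → IN Λ
#4 (3,10): internal coord 3 + (10)·β' = -0.0278; -0.0278 ∈ [-1.1, 0.1) → IN Λ
#5 (-3,-9): internal coord -3 + (-9)·β' = -0.2750; -0.2750 ∈ [-1.1, 0.1) → IN Λ
#6 (7,-3): internal coord 7 + (-3)·β' = +7.9083; +7.9083 ∉ [-1.1, 0.1) → out
#7 (-5,-6): internal coord -5 + (-6)·β' = -3.1833; -3.1833 ∉ [-1.1, 0.1) → out

1, 3, 4, 5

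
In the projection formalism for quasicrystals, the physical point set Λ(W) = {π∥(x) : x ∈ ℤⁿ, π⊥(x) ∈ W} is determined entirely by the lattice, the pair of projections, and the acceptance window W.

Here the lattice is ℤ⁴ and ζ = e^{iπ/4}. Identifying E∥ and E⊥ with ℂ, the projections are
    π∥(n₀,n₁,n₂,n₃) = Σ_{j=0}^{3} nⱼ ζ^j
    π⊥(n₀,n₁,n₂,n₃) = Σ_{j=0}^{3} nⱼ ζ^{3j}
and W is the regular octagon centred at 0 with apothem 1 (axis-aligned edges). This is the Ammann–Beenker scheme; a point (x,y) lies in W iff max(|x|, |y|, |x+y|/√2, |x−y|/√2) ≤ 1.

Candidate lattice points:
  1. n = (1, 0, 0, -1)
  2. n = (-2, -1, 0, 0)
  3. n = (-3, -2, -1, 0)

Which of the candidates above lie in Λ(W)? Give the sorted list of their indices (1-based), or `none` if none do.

1

With ζ = e^{iπ/4} the internal vectors are ζ^0,ζ^3,ζ^6,ζ^9.
candidate 1: n = (1, 0, 0, -1) → π⊥ ≈ (+0.2929, -0.7071); max(|x|,|y|,|x±y|/√2) = 0.7071 ≤ 1 ⇒ ∈ W
candidate 2: n = (-2, -1, 0, 0) → π⊥ ≈ (-1.2929, -0.7071); max(|x|,|y|,|x±y|/√2) = 1.4142 > 1 ⇒ ∉ W
candidate 3: n = (-3, -2, -1, 0) → π⊥ ≈ (-1.5858, -0.4142); max(|x|,|y|,|x±y|/√2) = 1.5858 > 1 ⇒ ∉ W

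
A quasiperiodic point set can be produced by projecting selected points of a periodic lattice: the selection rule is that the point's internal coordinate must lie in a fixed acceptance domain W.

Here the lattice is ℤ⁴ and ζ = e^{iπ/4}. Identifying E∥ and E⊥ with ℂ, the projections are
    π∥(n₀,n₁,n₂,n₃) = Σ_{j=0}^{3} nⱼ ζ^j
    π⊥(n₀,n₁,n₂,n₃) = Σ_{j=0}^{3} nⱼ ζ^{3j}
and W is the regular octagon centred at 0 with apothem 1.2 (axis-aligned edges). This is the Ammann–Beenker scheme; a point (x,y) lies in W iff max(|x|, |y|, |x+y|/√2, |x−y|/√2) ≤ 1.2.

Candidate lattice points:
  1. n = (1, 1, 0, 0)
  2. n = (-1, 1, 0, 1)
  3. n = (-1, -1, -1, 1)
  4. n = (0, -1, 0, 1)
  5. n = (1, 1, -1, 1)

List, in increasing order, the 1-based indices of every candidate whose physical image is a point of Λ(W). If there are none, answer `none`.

With ζ = e^{iπ/4} the internal vectors are ζ^0,ζ^3,ζ^6,ζ^9.
candidate 1: n = (1, 1, 0, 0) → π⊥ ≈ (+0.2929, +0.7071); max(|x|,|y|,|x±y|/√2) = 0.7071 ≤ 1.2 ⇒ ∈ W
candidate 2: n = (-1, 1, 0, 1) → π⊥ ≈ (-1.0000, +1.4142); max(|x|,|y|,|x±y|/√2) = 1.7071 > 1.2 ⇒ ∉ W
candidate 3: n = (-1, -1, -1, 1) → π⊥ ≈ (+0.4142, +1.0000); max(|x|,|y|,|x±y|/√2) = 1.0000 ≤ 1.2 ⇒ ∈ W
candidate 4: n = (0, -1, 0, 1) → π⊥ ≈ (+1.4142, +0.0000); max(|x|,|y|,|x±y|/√2) = 1.4142 > 1.2 ⇒ ∉ W
candidate 5: n = (1, 1, -1, 1) → π⊥ ≈ (+1.0000, +2.4142); max(|x|,|y|,|x±y|/√2) = 2.4142 > 1.2 ⇒ ∉ W

1, 3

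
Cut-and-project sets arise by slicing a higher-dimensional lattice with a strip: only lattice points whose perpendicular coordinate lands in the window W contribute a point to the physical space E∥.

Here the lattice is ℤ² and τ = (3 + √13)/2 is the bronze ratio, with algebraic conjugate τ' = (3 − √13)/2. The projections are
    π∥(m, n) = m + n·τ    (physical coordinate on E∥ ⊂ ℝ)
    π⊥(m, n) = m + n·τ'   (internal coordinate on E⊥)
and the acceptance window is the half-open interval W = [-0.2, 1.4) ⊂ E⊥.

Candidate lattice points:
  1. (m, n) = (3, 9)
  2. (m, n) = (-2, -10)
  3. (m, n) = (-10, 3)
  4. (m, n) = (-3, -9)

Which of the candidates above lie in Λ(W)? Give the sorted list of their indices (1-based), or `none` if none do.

Compute τ' = (3−√13)/2 = -0.302776, so π⊥(m,n) = m -0.302776·n.
candidate 1: (m,n)=(3,9) → π∥ = 3+9·τ ≈ 32.724981, π⊥ = 3+9·τ' ≈ 0.275019 ∈ [-0.2, 1.4) ⇒ IN Λ
candidate 2: (m,n)=(-2,-10) → π∥ = -2-10·τ ≈ -35.027756, π⊥ = -2-10·τ' ≈ 1.027756 ∈ [-0.2, 1.4) ⇒ IN Λ
candidate 3: (m,n)=(-10,3) → π∥ = -10+3·τ ≈ -0.091673, π⊥ = -10+3·τ' ≈ -10.908327 ∉ [-0.2, 1.4) ⇒ out
candidate 4: (m,n)=(-3,-9) → π∥ = -3-9·τ ≈ -32.724981, π⊥ = -3-9·τ' ≈ -0.275019 ∉ [-0.2, 1.4) ⇒ out

1, 2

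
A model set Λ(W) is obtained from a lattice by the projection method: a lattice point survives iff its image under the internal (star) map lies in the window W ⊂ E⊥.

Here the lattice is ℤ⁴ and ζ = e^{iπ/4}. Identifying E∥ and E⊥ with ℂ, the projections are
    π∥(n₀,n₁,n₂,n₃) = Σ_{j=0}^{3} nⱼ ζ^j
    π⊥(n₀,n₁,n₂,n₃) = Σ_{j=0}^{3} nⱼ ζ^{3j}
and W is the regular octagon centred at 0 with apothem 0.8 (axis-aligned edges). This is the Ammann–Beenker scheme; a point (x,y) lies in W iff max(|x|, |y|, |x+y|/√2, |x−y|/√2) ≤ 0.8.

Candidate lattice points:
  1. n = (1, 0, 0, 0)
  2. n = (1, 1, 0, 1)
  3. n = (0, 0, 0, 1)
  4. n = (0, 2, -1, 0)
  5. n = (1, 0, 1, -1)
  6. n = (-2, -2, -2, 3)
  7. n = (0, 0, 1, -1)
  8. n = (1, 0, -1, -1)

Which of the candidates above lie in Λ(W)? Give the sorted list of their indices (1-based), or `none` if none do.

With ζ = e^{iπ/4} the internal vectors are ζ^0,ζ^3,ζ^6,ζ^9.
candidate 1: n = (1, 0, 0, 0) → π⊥ ≈ (+1.000000, +0.000000); max(|x|,|y|,|x±y|/√2) = 1.000000 > 0.8 ⇒ ∉ W
candidate 2: n = (1, 1, 0, 1) → π⊥ ≈ (+1.000000, +1.414214); max(|x|,|y|,|x±y|/√2) = 1.707107 > 0.8 ⇒ ∉ W
candidate 3: n = (0, 0, 0, 1) → π⊥ ≈ (+0.707107, +0.707107); max(|x|,|y|,|x±y|/√2) = 1.000000 > 0.8 ⇒ ∉ W
candidate 4: n = (0, 2, -1, 0) → π⊥ ≈ (-1.414214, +2.414214); max(|x|,|y|,|x±y|/√2) = 2.707107 > 0.8 ⇒ ∉ W
candidate 5: n = (1, 0, 1, -1) → π⊥ ≈ (+0.292893, -1.707107); max(|x|,|y|,|x±y|/√2) = 1.707107 > 0.8 ⇒ ∉ W
candidate 6: n = (-2, -2, -2, 3) → π⊥ ≈ (+1.535534, +2.707107); max(|x|,|y|,|x±y|/√2) = 3.000000 > 0.8 ⇒ ∉ W
candidate 7: n = (0, 0, 1, -1) → π⊥ ≈ (-0.707107, -1.707107); max(|x|,|y|,|x±y|/√2) = 1.707107 > 0.8 ⇒ ∉ W
candidate 8: n = (1, 0, -1, -1) → π⊥ ≈ (+0.292893, +0.292893); max(|x|,|y|,|x±y|/√2) = 0.414214 ≤ 0.8 ⇒ ∈ W

8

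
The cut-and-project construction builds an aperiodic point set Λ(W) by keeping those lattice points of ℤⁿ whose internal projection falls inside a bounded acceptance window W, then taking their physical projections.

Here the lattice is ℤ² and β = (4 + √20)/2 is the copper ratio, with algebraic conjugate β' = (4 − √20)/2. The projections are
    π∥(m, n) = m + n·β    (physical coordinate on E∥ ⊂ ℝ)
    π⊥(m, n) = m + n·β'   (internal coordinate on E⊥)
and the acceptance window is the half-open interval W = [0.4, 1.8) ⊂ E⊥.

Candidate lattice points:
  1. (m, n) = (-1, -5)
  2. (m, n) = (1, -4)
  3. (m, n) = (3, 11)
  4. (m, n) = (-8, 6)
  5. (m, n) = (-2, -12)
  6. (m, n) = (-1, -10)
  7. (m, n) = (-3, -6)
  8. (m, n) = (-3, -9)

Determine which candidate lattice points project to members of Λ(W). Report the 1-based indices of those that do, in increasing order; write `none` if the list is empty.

Compute β' = (4−√20)/2 = -0.23607, so π⊥(m,n) = m -0.23607·n.
[1] lift (-1,-5): star map gives 0.18034; window check 0.4 ≤ 0.18034 < 1.8 is false → out
[2] lift (1,-4): star map gives 1.94427; window check 0.4 ≤ 1.94427 < 1.8 is false → out
[3] lift (3,11): star map gives 0.40325; window check 0.4 ≤ 0.40325 < 1.8 is true → IN Λ
[4] lift (-8,6): star map gives -9.41641; window check 0.4 ≤ -9.41641 < 1.8 is false → out
[5] lift (-2,-12): star map gives 0.83282; window check 0.4 ≤ 0.83282 < 1.8 is true → IN Λ
[6] lift (-1,-10): star map gives 1.36068; window check 0.4 ≤ 1.36068 < 1.8 is true → IN Λ
[7] lift (-3,-6): star map gives -1.58359; window check 0.4 ≤ -1.58359 < 1.8 is false → out
[8] lift (-3,-9): star map gives -0.87539; window check 0.4 ≤ -0.87539 < 1.8 is false → out

3, 5, 6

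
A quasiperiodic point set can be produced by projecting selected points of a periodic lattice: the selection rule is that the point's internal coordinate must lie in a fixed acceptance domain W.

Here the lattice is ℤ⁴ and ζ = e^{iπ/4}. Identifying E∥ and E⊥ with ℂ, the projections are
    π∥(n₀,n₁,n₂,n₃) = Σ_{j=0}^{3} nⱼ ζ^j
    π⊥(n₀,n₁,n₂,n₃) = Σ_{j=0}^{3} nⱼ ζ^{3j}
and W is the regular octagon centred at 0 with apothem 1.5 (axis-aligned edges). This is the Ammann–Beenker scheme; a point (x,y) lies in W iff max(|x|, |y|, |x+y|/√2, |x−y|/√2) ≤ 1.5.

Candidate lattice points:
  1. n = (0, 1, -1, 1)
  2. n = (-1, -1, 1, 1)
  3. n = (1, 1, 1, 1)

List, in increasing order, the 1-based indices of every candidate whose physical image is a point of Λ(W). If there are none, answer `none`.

With ζ = e^{iπ/4} the internal vectors are ζ^0,ζ^3,ζ^6,ζ^9.
#1 (0, 1, -1, 1): internal (0.000000, 2.414214); octagon support 2.414214 vs apothem 1.5 → ∉ W
#2 (-1, -1, 1, 1): internal (0.414214, -1.000000); octagon support 1.000000 vs apothem 1.5 → ∈ W
#3 (1, 1, 1, 1): internal (1.000000, 0.414214); octagon support 1.000000 vs apothem 1.5 → ∈ W

2, 3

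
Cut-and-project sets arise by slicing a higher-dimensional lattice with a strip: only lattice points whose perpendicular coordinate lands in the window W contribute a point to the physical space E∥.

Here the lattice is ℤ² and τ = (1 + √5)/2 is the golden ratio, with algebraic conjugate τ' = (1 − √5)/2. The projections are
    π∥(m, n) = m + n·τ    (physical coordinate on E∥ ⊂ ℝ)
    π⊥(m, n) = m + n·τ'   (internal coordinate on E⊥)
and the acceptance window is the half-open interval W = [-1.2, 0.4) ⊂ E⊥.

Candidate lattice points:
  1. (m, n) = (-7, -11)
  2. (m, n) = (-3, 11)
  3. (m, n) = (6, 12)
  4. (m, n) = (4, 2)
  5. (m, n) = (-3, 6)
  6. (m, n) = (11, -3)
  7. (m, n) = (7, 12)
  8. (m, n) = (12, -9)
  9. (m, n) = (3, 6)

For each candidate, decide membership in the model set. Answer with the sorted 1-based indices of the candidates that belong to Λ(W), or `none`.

τ' = (1−√5)/2 ≈ -0.6180.
[1] lift (-7,-11): star map gives -0.2016; window check -1.2 ≤ -0.2016 < 0.4 is true → IN Λ
[2] lift (-3,11): star map gives -9.7984; window check -1.2 ≤ -9.7984 < 0.4 is false → out
[3] lift (6,12): star map gives -1.4164; window check -1.2 ≤ -1.4164 < 0.4 is false → out
[4] lift (4,2): star map gives 2.7639; window check -1.2 ≤ 2.7639 < 0.4 is false → out
[5] lift (-3,6): star map gives -6.7082; window check -1.2 ≤ -6.7082 < 0.4 is false → out
[6] lift (11,-3): star map gives 12.8541; window check -1.2 ≤ 12.8541 < 0.4 is false → out
[7] lift (7,12): star map gives -0.4164; window check -1.2 ≤ -0.4164 < 0.4 is true → IN Λ
[8] lift (12,-9): star map gives 17.5623; window check -1.2 ≤ 17.5623 < 0.4 is false → out
[9] lift (3,6): star map gives -0.7082; window check -1.2 ≤ -0.7082 < 0.4 is true → IN Λ

1, 7, 9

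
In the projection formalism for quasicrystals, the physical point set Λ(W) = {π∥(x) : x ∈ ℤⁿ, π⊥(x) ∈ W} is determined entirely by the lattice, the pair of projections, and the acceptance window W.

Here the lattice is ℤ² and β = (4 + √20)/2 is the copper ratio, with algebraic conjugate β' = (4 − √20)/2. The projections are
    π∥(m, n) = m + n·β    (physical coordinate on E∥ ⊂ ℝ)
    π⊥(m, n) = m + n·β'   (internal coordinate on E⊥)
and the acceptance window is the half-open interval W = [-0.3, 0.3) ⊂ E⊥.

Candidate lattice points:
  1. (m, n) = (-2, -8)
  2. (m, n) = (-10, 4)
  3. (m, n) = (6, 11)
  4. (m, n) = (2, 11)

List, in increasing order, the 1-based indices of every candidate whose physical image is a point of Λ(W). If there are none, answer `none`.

1

Compute β' = (4−√20)/2 = -0.236068, so π⊥(m,n) = m -0.236068·n.
candidate 1: (m,n)=(-2,-8) → π∥ = -2-8·β ≈ -35.888544, π⊥ = -2-8·β' ≈ -0.111456 ∈ [-0.3, 0.3) ⇒ IN Λ
candidate 2: (m,n)=(-10,4) → π∥ = -10+4·β ≈ 6.944272, π⊥ = -10+4·β' ≈ -10.944272 ∉ [-0.3, 0.3) ⇒ out
candidate 3: (m,n)=(6,11) → π∥ = 6+11·β ≈ 52.596748, π⊥ = 6+11·β' ≈ 3.403252 ∉ [-0.3, 0.3) ⇒ out
candidate 4: (m,n)=(2,11) → π∥ = 2+11·β ≈ 48.596748, π⊥ = 2+11·β' ≈ -0.596748 ∉ [-0.3, 0.3) ⇒ out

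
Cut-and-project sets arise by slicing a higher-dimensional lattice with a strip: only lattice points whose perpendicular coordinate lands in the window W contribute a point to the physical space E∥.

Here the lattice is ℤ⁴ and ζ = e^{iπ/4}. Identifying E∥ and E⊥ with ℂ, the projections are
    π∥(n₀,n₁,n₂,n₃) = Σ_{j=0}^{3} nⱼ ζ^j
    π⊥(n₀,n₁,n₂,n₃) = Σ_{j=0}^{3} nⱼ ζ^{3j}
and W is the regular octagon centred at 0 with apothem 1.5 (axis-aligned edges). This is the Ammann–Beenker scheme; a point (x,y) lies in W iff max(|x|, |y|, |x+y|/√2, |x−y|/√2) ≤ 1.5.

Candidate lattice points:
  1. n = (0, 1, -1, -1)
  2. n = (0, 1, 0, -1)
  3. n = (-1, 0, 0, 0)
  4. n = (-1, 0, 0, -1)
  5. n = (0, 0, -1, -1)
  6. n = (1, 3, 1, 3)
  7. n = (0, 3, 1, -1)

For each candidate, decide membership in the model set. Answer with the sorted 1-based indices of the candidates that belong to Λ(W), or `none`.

With ζ = e^{iπ/4} the internal vectors are ζ^0,ζ^3,ζ^6,ζ^9.
candidate 1: n = (0, 1, -1, -1) → π⊥ ≈ (-1.41421, +1.00000); max(|x|,|y|,|x±y|/√2) = 1.70711 > 1.5 ⇒ ∉ W
candidate 2: n = (0, 1, 0, -1) → π⊥ ≈ (-1.41421, +0.00000); max(|x|,|y|,|x±y|/√2) = 1.41421 ≤ 1.5 ⇒ ∈ W
candidate 3: n = (-1, 0, 0, 0) → π⊥ ≈ (-1.00000, +0.00000); max(|x|,|y|,|x±y|/√2) = 1.00000 ≤ 1.5 ⇒ ∈ W
candidate 4: n = (-1, 0, 0, -1) → π⊥ ≈ (-1.70711, -0.70711); max(|x|,|y|,|x±y|/√2) = 1.70711 > 1.5 ⇒ ∉ W
candidate 5: n = (0, 0, -1, -1) → π⊥ ≈ (-0.70711, +0.29289); max(|x|,|y|,|x±y|/√2) = 0.70711 ≤ 1.5 ⇒ ∈ W
candidate 6: n = (1, 3, 1, 3) → π⊥ ≈ (+1.00000, +3.24264); max(|x|,|y|,|x±y|/√2) = 3.24264 > 1.5 ⇒ ∉ W
candidate 7: n = (0, 3, 1, -1) → π⊥ ≈ (-2.82843, +0.41421); max(|x|,|y|,|x±y|/√2) = 2.82843 > 1.5 ⇒ ∉ W

2, 3, 5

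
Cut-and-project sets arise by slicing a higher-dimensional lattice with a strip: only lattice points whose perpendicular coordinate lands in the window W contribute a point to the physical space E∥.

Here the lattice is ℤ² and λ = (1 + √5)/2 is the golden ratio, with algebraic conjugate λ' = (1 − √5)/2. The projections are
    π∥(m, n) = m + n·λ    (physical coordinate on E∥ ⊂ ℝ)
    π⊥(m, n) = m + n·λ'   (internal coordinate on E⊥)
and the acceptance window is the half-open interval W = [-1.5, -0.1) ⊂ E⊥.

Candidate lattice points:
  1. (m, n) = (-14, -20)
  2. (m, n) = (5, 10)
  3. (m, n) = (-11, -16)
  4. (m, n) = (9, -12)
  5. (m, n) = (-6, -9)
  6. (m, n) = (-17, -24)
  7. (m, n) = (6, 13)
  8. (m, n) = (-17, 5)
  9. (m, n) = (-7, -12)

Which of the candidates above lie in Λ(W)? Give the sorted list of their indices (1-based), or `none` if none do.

Compute λ' = (1−√5)/2 = -0.618034, so π⊥(m,n) = m -0.618034·n.
#1 (-14,-20): internal coord -14 + (-20)·λ' = -1.639320; -1.639320 ∉ [-1.5, -0.1) → out
#2 (5,10): internal coord 5 + (10)·λ' = -1.180340; -1.180340 ∈ [-1.5, -0.1) → IN Λ
#3 (-11,-16): internal coord -11 + (-16)·λ' = -1.111456; -1.111456 ∈ [-1.5, -0.1) → IN Λ
#4 (9,-12): internal coord 9 + (-12)·λ' = +16.416408; +16.416408 ∉ [-1.5, -0.1) → out
#5 (-6,-9): internal coord -6 + (-9)·λ' = -0.437694; -0.437694 ∈ [-1.5, -0.1) → IN Λ
#6 (-17,-24): internal coord -17 + (-24)·λ' = -2.167184; -2.167184 ∉ [-1.5, -0.1) → out
#7 (6,13): internal coord 6 + (13)·λ' = -2.034442; -2.034442 ∉ [-1.5, -0.1) → out
#8 (-17,5): internal coord -17 + (5)·λ' = -20.090170; -20.090170 ∉ [-1.5, -0.1) → out
#9 (-7,-12): internal coord -7 + (-12)·λ' = +0.416408; +0.416408 ∉ [-1.5, -0.1) → out

2, 3, 5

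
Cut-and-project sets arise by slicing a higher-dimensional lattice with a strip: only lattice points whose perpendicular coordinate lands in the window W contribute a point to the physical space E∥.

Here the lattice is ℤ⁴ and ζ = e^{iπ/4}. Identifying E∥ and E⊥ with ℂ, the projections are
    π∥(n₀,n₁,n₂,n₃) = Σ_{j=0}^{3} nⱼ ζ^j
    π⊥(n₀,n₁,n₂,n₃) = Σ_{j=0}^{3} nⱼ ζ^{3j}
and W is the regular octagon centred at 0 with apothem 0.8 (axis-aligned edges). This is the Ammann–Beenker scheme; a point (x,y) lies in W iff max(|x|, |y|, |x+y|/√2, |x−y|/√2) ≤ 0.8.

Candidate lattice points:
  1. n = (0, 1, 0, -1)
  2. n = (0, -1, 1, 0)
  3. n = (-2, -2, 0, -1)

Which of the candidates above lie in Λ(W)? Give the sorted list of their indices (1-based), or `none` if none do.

none

π⊥(n) = n₀ + n₁ζ³ + n₂ζ⁶ + n₃ζ⁹ where ζ = e^{iπ/4}.
#1 (0, 1, 0, -1): internal (-1.414214, 0.000000); octagon support 1.414214 vs apothem 0.8 → ∉ W
#2 (0, -1, 1, 0): internal (0.707107, -1.707107); octagon support 1.707107 vs apothem 0.8 → ∉ W
#3 (-2, -2, 0, -1): internal (-1.292893, -2.121320); octagon support 2.414214 vs apothem 0.8 → ∉ W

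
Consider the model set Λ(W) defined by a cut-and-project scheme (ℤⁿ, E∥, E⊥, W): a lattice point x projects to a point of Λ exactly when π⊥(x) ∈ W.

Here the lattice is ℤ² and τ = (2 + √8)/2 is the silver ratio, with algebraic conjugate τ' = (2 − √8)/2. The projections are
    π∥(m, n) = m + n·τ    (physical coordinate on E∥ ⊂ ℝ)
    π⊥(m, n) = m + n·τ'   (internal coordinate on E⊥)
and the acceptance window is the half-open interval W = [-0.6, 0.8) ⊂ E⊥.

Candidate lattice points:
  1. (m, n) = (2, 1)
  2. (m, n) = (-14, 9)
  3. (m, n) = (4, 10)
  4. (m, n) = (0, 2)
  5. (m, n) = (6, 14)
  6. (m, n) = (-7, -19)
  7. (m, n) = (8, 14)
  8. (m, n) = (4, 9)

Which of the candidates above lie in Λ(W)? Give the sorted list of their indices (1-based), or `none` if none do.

3, 5, 8

Numerically τ ≈ 2.41421 and τ' = −1/τ ≈ -0.41421.
candidate 1: (m,n)=(2,1) → π∥ = 2+1·τ ≈ 4.41421, π⊥ = 2+1·τ' ≈ 1.58579 ∉ [-0.6, 0.8) ⇒ out
candidate 2: (m,n)=(-14,9) → π∥ = -14+9·τ ≈ 7.72792, π⊥ = -14+9·τ' ≈ -17.72792 ∉ [-0.6, 0.8) ⇒ out
candidate 3: (m,n)=(4,10) → π∥ = 4+10·τ ≈ 28.14214, π⊥ = 4+10·τ' ≈ -0.14214 ∈ [-0.6, 0.8) ⇒ IN Λ
candidate 4: (m,n)=(0,2) → π∥ = 0+2·τ ≈ 4.82843, π⊥ = 0+2·τ' ≈ -0.82843 ∉ [-0.6, 0.8) ⇒ out
candidate 5: (m,n)=(6,14) → π∥ = 6+14·τ ≈ 39.79899, π⊥ = 6+14·τ' ≈ 0.20101 ∈ [-0.6, 0.8) ⇒ IN Λ
candidate 6: (m,n)=(-7,-19) → π∥ = -7-19·τ ≈ -52.87006, π⊥ = -7-19·τ' ≈ 0.87006 ∉ [-0.6, 0.8) ⇒ out
candidate 7: (m,n)=(8,14) → π∥ = 8+14·τ ≈ 41.79899, π⊥ = 8+14·τ' ≈ 2.20101 ∉ [-0.6, 0.8) ⇒ out
candidate 8: (m,n)=(4,9) → π∥ = 4+9·τ ≈ 25.72792, π⊥ = 4+9·τ' ≈ 0.27208 ∈ [-0.6, 0.8) ⇒ IN Λ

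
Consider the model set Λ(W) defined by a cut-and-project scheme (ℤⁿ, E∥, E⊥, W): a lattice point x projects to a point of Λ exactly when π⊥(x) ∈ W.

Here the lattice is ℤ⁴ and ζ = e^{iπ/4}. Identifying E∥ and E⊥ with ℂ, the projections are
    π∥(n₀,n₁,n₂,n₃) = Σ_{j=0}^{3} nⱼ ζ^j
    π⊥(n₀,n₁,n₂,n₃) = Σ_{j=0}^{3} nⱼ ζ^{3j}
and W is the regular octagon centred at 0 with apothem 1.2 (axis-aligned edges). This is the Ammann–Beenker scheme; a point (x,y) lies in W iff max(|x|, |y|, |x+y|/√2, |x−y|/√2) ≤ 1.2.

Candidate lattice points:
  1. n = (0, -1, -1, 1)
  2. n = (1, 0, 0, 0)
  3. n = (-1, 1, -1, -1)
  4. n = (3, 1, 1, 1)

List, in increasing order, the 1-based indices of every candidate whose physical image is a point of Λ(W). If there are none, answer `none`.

Internal map: ζ^{3j} for j=0..3 gives (1,0), (−√2/2,√2/2), (0,−1), (√2/2,√2/2).
#1 (0, -1, -1, 1): internal (1.41421, 1.00000); octagon support 1.70711 vs apothem 1.2 → ∉ W
#2 (1, 0, 0, 0): internal (1.00000, 0.00000); octagon support 1.00000 vs apothem 1.2 → ∈ W
#3 (-1, 1, -1, -1): internal (-2.41421, 1.00000); octagon support 2.41421 vs apothem 1.2 → ∉ W
#4 (3, 1, 1, 1): internal (3.00000, 0.41421); octagon support 3.00000 vs apothem 1.2 → ∉ W

2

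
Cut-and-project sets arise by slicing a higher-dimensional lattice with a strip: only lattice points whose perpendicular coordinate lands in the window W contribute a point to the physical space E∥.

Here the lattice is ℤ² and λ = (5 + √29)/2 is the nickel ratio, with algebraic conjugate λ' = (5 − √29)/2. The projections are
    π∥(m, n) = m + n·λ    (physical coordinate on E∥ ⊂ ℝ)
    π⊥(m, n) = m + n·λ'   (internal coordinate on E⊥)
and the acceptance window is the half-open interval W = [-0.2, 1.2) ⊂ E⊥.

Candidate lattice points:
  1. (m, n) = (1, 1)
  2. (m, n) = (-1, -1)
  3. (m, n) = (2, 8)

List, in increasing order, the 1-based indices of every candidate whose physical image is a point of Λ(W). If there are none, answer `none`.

1, 3

Numerically λ ≈ 5.1926 and λ' = −1/λ ≈ -0.1926.
candidate 1: (m,n)=(1,1) → π∥ = 1+1·λ ≈ 6.1926, π⊥ = 1+1·λ' ≈ 0.8074 ∈ [-0.2, 1.2) ⇒ IN Λ
candidate 2: (m,n)=(-1,-1) → π∥ = -1-1·λ ≈ -6.1926, π⊥ = -1-1·λ' ≈ -0.8074 ∉ [-0.2, 1.2) ⇒ out
candidate 3: (m,n)=(2,8) → π∥ = 2+8·λ ≈ 43.5407, π⊥ = 2+8·λ' ≈ 0.4593 ∈ [-0.2, 1.2) ⇒ IN Λ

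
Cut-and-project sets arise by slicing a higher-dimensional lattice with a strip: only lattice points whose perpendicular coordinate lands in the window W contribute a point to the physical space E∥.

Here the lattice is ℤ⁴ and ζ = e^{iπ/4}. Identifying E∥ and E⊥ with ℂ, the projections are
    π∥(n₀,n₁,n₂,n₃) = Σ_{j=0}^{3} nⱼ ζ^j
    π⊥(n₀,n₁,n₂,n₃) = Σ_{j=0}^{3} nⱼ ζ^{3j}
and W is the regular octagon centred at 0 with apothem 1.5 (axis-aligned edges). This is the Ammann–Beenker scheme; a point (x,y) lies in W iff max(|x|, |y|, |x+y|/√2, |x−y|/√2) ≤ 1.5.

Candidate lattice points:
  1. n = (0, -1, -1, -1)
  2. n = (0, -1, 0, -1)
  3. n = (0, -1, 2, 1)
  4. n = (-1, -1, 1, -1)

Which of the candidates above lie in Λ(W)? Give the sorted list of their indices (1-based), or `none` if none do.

π⊥(n) = n₀ + n₁ζ³ + n₂ζ⁶ + n₃ζ⁹ where ζ = e^{iπ/4}.
candidate 1: n = (0, -1, -1, -1) → π⊥ ≈ (+0.000000, -0.414214); max(|x|,|y|,|x±y|/√2) = 0.414214 ≤ 1.5 ⇒ ∈ W
candidate 2: n = (0, -1, 0, -1) → π⊥ ≈ (+0.000000, -1.414214); max(|x|,|y|,|x±y|/√2) = 1.414214 ≤ 1.5 ⇒ ∈ W
candidate 3: n = (0, -1, 2, 1) → π⊥ ≈ (+1.414214, -2.000000); max(|x|,|y|,|x±y|/√2) = 2.414214 > 1.5 ⇒ ∉ W
candidate 4: n = (-1, -1, 1, -1) → π⊥ ≈ (-1.000000, -2.414214); max(|x|,|y|,|x±y|/√2) = 2.414214 > 1.5 ⇒ ∉ W

1, 2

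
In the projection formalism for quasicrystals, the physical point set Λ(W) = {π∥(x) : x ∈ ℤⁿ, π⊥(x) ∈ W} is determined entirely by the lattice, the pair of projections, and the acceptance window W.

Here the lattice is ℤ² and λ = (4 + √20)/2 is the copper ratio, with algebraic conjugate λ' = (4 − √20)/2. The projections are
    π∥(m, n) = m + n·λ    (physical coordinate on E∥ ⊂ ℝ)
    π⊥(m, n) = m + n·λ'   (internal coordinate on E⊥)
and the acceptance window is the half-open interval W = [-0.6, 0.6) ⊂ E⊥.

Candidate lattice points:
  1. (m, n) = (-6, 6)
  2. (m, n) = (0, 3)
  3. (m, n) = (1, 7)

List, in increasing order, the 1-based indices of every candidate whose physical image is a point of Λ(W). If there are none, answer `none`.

none

Numerically λ ≈ 4.2361 and λ' = −1/λ ≈ -0.2361.
[1] lift (-6,6): star map gives -7.4164; window check -0.6 ≤ -7.4164 < 0.6 is false → out
[2] lift (0,3): star map gives -0.7082; window check -0.6 ≤ -0.7082 < 0.6 is false → out
[3] lift (1,7): star map gives -0.6525; window check -0.6 ≤ -0.6525 < 0.6 is false → out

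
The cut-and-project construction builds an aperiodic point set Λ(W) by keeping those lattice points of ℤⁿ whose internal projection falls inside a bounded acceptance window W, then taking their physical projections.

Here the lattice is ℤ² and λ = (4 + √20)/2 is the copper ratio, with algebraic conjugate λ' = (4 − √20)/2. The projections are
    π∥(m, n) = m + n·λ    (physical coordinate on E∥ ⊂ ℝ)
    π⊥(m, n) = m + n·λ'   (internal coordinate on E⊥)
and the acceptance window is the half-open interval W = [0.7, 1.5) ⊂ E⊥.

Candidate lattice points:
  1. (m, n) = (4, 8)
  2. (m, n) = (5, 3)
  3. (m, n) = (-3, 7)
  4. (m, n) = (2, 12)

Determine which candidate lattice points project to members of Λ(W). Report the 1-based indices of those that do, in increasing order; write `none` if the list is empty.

Compute λ' = (4−√20)/2 = -0.2361, so π⊥(m,n) = m -0.2361·n.
#1 (4,8): internal coord 4 + (8)·λ' = +2.1115; +2.1115 ∉ [0.7, 1.5) → out
#2 (5,3): internal coord 5 + (3)·λ' = +4.2918; +4.2918 ∉ [0.7, 1.5) → out
#3 (-3,7): internal coord -3 + (7)·λ' = -4.6525; -4.6525 ∉ [0.7, 1.5) → out
#4 (2,12): internal coord 2 + (12)·λ' = -0.8328; -0.8328 ∉ [0.7, 1.5) → out

none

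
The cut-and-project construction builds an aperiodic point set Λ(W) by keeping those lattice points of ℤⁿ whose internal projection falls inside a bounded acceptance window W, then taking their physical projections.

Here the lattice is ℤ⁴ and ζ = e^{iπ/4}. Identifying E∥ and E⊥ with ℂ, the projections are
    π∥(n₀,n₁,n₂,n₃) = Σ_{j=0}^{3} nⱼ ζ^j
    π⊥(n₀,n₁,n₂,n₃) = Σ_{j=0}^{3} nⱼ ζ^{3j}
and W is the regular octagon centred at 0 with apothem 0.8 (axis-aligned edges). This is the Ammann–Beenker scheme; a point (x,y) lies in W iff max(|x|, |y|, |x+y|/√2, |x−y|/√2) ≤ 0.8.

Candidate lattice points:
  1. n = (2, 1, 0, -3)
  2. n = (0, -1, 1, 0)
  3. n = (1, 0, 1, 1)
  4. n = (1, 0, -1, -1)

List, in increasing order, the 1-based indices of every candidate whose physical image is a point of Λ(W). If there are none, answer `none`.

4

π⊥(n) = n₀ + n₁ζ³ + n₂ζ⁶ + n₃ζ⁹ where ζ = e^{iπ/4}.
candidate 1: n = (2, 1, 0, -3) → π⊥ ≈ (-0.828427, -1.414214); max(|x|,|y|,|x±y|/√2) = 1.585786 > 0.8 ⇒ ∉ W
candidate 2: n = (0, -1, 1, 0) → π⊥ ≈ (+0.707107, -1.707107); max(|x|,|y|,|x±y|/√2) = 1.707107 > 0.8 ⇒ ∉ W
candidate 3: n = (1, 0, 1, 1) → π⊥ ≈ (+1.707107, -0.292893); max(|x|,|y|,|x±y|/√2) = 1.707107 > 0.8 ⇒ ∉ W
candidate 4: n = (1, 0, -1, -1) → π⊥ ≈ (+0.292893, +0.292893); max(|x|,|y|,|x±y|/√2) = 0.414214 ≤ 0.8 ⇒ ∈ W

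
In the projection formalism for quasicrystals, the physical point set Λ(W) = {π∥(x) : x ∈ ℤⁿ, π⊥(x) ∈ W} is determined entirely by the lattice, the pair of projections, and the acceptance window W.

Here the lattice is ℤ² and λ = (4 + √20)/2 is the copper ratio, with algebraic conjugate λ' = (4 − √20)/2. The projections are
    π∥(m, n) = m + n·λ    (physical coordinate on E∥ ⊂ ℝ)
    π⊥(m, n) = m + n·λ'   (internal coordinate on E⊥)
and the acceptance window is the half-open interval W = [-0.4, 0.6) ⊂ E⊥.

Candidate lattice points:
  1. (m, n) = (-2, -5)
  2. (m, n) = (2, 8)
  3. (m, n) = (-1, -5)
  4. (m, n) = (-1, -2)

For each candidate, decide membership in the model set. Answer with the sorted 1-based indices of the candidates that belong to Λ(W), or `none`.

2, 3

Compute λ' = (4−√20)/2 = -0.2361, so π⊥(m,n) = m -0.2361·n.
[1] lift (-2,-5): star map gives -0.8197; window check -0.4 ≤ -0.8197 < 0.6 is false → out
[2] lift (2,8): star map gives 0.1115; window check -0.4 ≤ 0.1115 < 0.6 is true → IN Λ
[3] lift (-1,-5): star map gives 0.1803; window check -0.4 ≤ 0.1803 < 0.6 is true → IN Λ
[4] lift (-1,-2): star map gives -0.5279; window check -0.4 ≤ -0.5279 < 0.6 is false → out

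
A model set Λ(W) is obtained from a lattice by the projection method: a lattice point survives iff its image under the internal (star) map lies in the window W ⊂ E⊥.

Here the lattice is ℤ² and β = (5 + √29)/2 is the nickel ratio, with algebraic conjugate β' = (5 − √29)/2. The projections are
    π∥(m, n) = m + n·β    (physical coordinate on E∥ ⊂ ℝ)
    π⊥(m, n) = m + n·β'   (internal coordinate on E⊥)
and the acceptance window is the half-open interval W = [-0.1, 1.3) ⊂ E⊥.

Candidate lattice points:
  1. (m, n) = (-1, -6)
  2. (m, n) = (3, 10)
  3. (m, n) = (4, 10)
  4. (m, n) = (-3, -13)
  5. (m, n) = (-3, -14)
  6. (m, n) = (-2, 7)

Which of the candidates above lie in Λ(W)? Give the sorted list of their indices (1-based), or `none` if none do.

β' = (5−√29)/2 ≈ -0.1926.
[1] lift (-1,-6): star map gives 0.1555; window check -0.1 ≤ 0.1555 < 1.3 is true → IN Λ
[2] lift (3,10): star map gives 1.0742; window check -0.1 ≤ 1.0742 < 1.3 is true → IN Λ
[3] lift (4,10): star map gives 2.0742; window check -0.1 ≤ 2.0742 < 1.3 is false → out
[4] lift (-3,-13): star map gives -0.4964; window check -0.1 ≤ -0.4964 < 1.3 is false → out
[5] lift (-3,-14): star map gives -0.3038; window check -0.1 ≤ -0.3038 < 1.3 is false → out
[6] lift (-2,7): star map gives -3.3481; window check -0.1 ≤ -3.3481 < 1.3 is false → out

1, 2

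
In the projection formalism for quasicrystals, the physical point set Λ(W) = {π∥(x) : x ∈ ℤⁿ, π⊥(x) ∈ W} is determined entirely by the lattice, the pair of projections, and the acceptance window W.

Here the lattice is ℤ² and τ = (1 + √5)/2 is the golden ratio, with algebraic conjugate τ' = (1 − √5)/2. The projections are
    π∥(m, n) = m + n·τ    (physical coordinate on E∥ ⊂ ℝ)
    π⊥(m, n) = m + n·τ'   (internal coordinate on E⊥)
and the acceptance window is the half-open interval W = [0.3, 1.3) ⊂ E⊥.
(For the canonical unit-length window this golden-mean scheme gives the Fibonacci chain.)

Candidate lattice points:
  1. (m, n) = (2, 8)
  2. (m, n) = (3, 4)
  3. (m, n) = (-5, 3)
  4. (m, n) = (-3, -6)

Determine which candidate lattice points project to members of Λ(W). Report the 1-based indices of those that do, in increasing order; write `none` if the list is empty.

Numerically τ ≈ 1.6180 and τ' = −1/τ ≈ -0.6180.
candidate 1: (m,n)=(2,8) → π∥ = 2+8·τ ≈ 14.9443, π⊥ = 2+8·τ' ≈ -2.9443 ∉ [0.3, 1.3) ⇒ out
candidate 2: (m,n)=(3,4) → π∥ = 3+4·τ ≈ 9.4721, π⊥ = 3+4·τ' ≈ 0.5279 ∈ [0.3, 1.3) ⇒ IN Λ
candidate 3: (m,n)=(-5,3) → π∥ = -5+3·τ ≈ -0.1459, π⊥ = -5+3·τ' ≈ -6.8541 ∉ [0.3, 1.3) ⇒ out
candidate 4: (m,n)=(-3,-6) → π∥ = -3-6·τ ≈ -12.7082, π⊥ = -3-6·τ' ≈ 0.7082 ∈ [0.3, 1.3) ⇒ IN Λ

2, 4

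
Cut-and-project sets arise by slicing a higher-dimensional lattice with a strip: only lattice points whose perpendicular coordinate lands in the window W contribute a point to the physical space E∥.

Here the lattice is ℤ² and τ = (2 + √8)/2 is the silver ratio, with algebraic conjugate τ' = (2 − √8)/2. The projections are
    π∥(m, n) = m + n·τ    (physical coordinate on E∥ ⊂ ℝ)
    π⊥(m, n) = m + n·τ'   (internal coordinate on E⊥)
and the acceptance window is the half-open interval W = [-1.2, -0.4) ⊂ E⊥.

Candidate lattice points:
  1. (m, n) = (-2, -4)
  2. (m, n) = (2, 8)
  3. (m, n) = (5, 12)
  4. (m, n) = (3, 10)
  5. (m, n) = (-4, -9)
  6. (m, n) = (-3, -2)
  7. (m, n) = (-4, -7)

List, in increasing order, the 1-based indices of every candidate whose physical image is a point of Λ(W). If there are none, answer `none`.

4, 7

τ' = (2−√8)/2 ≈ -0.414214.
[1] lift (-2,-4): star map gives -0.343146; window check -1.2 ≤ -0.343146 < -0.4 is false → out
[2] lift (2,8): star map gives -1.313708; window check -1.2 ≤ -1.313708 < -0.4 is false → out
[3] lift (5,12): star map gives 0.029437; window check -1.2 ≤ 0.029437 < -0.4 is false → out
[4] lift (3,10): star map gives -1.142136; window check -1.2 ≤ -1.142136 < -0.4 is true → IN Λ
[5] lift (-4,-9): star map gives -0.272078; window check -1.2 ≤ -0.272078 < -0.4 is false → out
[6] lift (-3,-2): star map gives -2.171573; window check -1.2 ≤ -2.171573 < -0.4 is false → out
[7] lift (-4,-7): star map gives -1.100505; window check -1.2 ≤ -1.100505 < -0.4 is true → IN Λ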